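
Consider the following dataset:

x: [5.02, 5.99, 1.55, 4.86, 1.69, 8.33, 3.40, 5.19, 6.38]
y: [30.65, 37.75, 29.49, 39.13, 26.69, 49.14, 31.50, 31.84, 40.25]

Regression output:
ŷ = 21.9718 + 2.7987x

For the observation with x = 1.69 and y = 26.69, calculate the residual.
Residual = -0.0116

The residual is the difference between the actual value and the predicted value:

Residual = y - ŷ

Step 1: Calculate predicted value
ŷ = 21.9718 + 2.7987 × 1.69
ŷ = 26.7016

Step 2: Calculate residual
Residual = 26.69 - 26.7016
Residual = -0.0116

Interpretation: the model overestimates the actual value by 0.0116 at this point (negative residual → observation lies below the fitted line).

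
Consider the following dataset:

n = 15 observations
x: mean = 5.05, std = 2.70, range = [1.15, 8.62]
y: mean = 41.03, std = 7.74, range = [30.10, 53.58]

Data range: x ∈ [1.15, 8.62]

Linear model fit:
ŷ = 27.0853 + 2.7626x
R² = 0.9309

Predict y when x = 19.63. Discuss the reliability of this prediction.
ŷ = 81.3151, but this is extrapolation (above the data range [1.15, 8.62]) and may be unreliable.

Prediction calculation:
ŷ = 27.0853 + 2.7626 × 19.63
ŷ = 81.3151

Reliability:
- Data range: x ∈ [1.15, 8.62]
- Prediction point: x = 19.63 is 11.01 units above the observed range → this is EXTRAPOLATION, not interpolation

Why that matters here:
- The linear relationship may not hold outside the observed range
- R² describes fit only over the sampled x values; it says nothing about behaviour beyond them

A defensible statement: 'if the linear trend continued to x = 19.63, y would be about 81.3151' — the premise is untested.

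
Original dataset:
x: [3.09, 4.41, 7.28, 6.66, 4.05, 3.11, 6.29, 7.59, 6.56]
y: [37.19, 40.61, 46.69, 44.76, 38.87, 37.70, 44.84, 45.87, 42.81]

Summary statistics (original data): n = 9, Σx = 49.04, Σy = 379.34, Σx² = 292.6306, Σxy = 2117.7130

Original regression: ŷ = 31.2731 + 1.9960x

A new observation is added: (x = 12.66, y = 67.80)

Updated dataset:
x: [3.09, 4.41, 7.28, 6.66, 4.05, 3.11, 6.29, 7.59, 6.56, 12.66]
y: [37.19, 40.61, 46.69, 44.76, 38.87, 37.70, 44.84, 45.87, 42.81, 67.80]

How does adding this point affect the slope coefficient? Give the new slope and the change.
The slope changes from 1.9960 to 3.0077 (change of +1.0117, or +50.7%).

The new point has HIGH LEVERAGE: x = 12.66 is far from the original mean x̄ = 49.04/9 ≈ 5.45 (original range [3.09, 7.59]).

Step 1: Update the sums with the new point (n goes from 9 to 10)
Σx  = 49.04 + 12.66 = 61.70
Σy  = 379.34 + 67.80 = 447.14
Σx² = 292.6306 + 12.66² = 292.6306 + 160.2756 = 452.9062
Σxy = 2117.7130 + 12.66×67.80 = 2117.7130 + 858.3480 = 2976.0610

Step 2: Recompute the slope with b₁ = (nΣxy − ΣxΣy) / (nΣx² − (Σx)²)
Numerator   = 10×2976.0610 − 61.70×447.14 = 29760.6100 − 27588.5380 = 2172.0720
Denominator = 10×452.9062 − 61.70² = 4529.0620 − 3806.8900 = 722.1720
b₁(new) = 2172.0720 / 722.1720 = 3.0077

(Same formula on the original sums: (9×2117.7130 − 49.04×379.34) / (9×292.6306 − 49.04²) = 456.5834 / 228.7538 = 1.9960, matching the given fit.)

Step 3: Change in slope
Δβ₁ = 3.0077 − 1.9960 = +1.0117
Relative change = +1.0117 / 1.9960 × 100% = +50.7%
→ the slope increases when the point is added.

A high-leverage point only changes the slope if it is off the original line; here y = 67.80 is above the original trend, so the slope increases.
In practice: refit with and without it and report both if conclusions differ; investigate whether it comes from the same population as the rest of the sample.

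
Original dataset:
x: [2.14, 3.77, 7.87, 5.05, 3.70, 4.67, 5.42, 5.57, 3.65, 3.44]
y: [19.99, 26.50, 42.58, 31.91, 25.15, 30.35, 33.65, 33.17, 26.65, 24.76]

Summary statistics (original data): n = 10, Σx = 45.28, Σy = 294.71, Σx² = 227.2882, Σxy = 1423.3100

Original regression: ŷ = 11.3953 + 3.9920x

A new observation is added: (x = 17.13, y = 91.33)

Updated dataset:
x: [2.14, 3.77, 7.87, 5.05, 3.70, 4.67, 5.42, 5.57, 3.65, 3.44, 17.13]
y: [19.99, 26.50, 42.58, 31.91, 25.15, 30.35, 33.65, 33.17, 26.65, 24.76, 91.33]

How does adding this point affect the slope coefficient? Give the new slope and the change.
Adding the point moves β₁ from 3.9920 to 4.7862, i.e. it increases by 0.7942 (+19.9%).

The new point has HIGH LEVERAGE: x = 17.13 is far from the original mean x̄ = 45.28/10 ≈ 4.53 (original range [2.14, 7.87]).

Step 1: Update the sums with the new point (n goes from 10 to 11)
Σx  = 45.28 + 17.13 = 62.41
Σy  = 294.71 + 91.33 = 386.04
Σx² = 227.2882 + 17.13² = 227.2882 + 293.4369 = 520.7251
Σxy = 1423.3100 + 17.13×91.33 = 1423.3100 + 1564.4829 = 2987.7929

Step 2: Recompute the slope with b₁ = (nΣxy − ΣxΣy) / (nΣx² − (Σx)²)
Numerator   = 11×2987.7929 − 62.41×386.04 = 32865.7219 − 24092.7564 = 8772.9655
Denominator = 11×520.7251 − 62.41² = 5727.9761 − 3895.0081 = 1832.9680
b₁(new) = 8772.9655 / 1832.9680 = 4.7862

(Same formula on the original sums: (10×1423.3100 − 45.28×294.71) / (10×227.2882 − 45.28²) = 888.6312 / 222.6036 = 3.9920, matching the given fit.)

Step 3: Change in slope
Δβ₁ = 4.7862 − 3.9920 = +0.7942
Relative change = +0.7942 / 3.9920 × 100% = +19.9%
→ the slope increases when the point is added.

Because the point sits above the extension of the original line at a high-leverage x, it tilts the fit up.
In practice: investigate whether it comes from the same population as the rest of the sample; examine leverage (hᵢ) and Cook's distance rather than deleting it automatically.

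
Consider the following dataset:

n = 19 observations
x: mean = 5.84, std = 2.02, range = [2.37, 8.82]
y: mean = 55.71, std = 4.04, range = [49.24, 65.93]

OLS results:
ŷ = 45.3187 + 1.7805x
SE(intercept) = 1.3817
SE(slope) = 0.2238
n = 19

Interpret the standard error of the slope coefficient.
The slope 1.7805 is pinned down to within about ±0.2238 (one SE) by these data — relative uncertainty 12.6%, i.e. precise.

SE(β̂₁) = s / √Sxx, where s is the residual standard deviation and Sxx = Σ(x − x̄)². It is the yardstick for how far β̂₁ = 1.7805 could plausibly be from the true slope.

Relative precision:
- SE / |β̂₁| = 0.2238 / 1.7805 = 12.6%
- Rule of thumb (under 20%: precise; 20% to under 50%: moderately precise; 50% or more: imprecise) → precise

Link to the t-test: t = β̂₁ / SE(β̂₁) = 1.7805 / 0.2238 = 7.9558, the statistic for H₀: β₁ = 0.

What drives SE(β̂₁): larger n (here n = 19) → smaller SE; more residual scatter → larger SE.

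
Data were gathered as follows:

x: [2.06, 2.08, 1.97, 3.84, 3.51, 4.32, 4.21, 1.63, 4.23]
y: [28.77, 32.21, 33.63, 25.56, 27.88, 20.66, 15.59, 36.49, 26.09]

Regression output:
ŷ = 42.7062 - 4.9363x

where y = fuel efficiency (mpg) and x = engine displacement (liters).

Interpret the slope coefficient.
An increase of one liter in engine displacement is associated with a 4.9363 mpg decrease in predicted fuel efficiency.

β₁ = -4.9363 is the change in predicted fuel efficiency (mpg) per additional liter of engine displacement.

Interpretation:
- Engine displacement up by 1 liter → predicted fuel efficiency decreases by 4.9363 mpg
- This is a linear approximation: the same per-unit change is assumed across the whole observed x range
- The sign (−) gives the direction; the magnitude 4.9363 gives the size of the effect per liter

(β₀ = 42.7062 is the fitted value at x = 0 and is not part of the slope interpretation.)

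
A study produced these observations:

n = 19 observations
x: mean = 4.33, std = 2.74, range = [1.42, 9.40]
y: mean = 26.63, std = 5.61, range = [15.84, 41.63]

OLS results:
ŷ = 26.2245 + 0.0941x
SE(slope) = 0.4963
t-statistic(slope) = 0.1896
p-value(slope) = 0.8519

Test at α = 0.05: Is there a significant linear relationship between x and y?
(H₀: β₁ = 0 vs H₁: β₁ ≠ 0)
p-value = 0.8519 ≥ α = 0.05, so we fail to reject H₀. The relationship is not significant.

Hypothesis test for the slope coefficient:

H₀: β₁ = 0 (no linear relationship)
H₁: β₁ ≠ 0 (linear relationship exists)

Test statistic: t = β̂₁ / SE(β̂₁) = 0.0941 / 0.4963 = 0.1896

p = 0.8519: how often a slope estimate this far from 0 (in SE units) would arise by chance if β₁ were truly 0.

Decision rule: reject H₀ if p-value < α.
p-value = 0.8519 ≥ α = 0.05 → fail to reject H₀.

There is not sufficient evidence at the 5% significance level to conclude that a linear relationship exists between x and y.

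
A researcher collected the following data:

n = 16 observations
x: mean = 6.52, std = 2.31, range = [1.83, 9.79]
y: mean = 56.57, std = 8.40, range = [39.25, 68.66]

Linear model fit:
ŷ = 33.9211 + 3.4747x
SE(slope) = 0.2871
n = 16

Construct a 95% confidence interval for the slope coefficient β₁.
The 95% CI for β₁ is (2.8589, 4.0905)

Confidence interval for the slope:

The 95% CI for β₁ is: β̂₁ ± t*(α/2, n-2) × SE(β̂₁)

Step 1: Find critical t-value
- Confidence level = 0.95
- Degrees of freedom = n - 2 = 16 - 2 = 14
- t*(α/2, 14) = 2.1448

Step 2: Calculate margin of error
Margin = 2.1448 × 0.2871 = 0.6158

Step 3: Construct interval
CI = 3.4747 ± 0.6158
CI = (2.8589, 4.0905)

Interpretation: We are 95% confident that the true slope β₁ lies between 2.8589 and 4.0905.
Both endpoints are positive, so the data support a genuinely positive slope at this confidence level.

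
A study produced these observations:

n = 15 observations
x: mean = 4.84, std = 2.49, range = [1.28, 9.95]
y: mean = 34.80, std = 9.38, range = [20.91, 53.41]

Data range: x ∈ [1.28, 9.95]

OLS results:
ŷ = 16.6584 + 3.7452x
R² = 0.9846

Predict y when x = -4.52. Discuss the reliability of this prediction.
ŷ = -0.2699, but this is extrapolation (below the data range [1.28, 9.95]) and may be unreliable.

Prediction calculation:
ŷ = 16.6584 + 3.7452 × (-4.52)
ŷ = -0.2699

Reliability:
- Data range: x ∈ [1.28, 9.95]
- Prediction point: x = -4.52 is 5.80 units below the observed range → this is EXTRAPOLATION, not interpolation

Why that matters here:
- There are no observations near this x to validate the fitted line there
- R² describes fit only over the sampled x values; it says nothing about behaviour beyond them

The R² = 0.9846 only validates the fit within [1.28, 9.95]; treat ŷ = -0.2699 with caution.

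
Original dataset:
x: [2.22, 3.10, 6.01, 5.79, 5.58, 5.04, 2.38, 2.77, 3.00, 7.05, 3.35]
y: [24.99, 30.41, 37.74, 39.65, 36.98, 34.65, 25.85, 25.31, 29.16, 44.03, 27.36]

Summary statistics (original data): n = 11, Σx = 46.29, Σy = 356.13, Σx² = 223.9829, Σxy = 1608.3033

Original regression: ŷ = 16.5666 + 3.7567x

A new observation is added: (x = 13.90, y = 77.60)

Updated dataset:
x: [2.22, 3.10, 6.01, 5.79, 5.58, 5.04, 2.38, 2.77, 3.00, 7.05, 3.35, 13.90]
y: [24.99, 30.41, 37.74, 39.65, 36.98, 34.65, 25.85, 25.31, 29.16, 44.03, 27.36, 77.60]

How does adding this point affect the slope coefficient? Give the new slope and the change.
Adding the point moves β₁ from 3.7567 to 4.4360, i.e. it increases by 0.6793 (+18.1%).

x = 13.90 lies well outside the original x-range [2.22, 7.05] (x̄ ≈ 4.21), so this observation has high leverage and can move the slope substantially.

Step 1: Update the sums with the new point (n goes from 11 to 12)
Σx  = 46.29 + 13.90 = 60.19
Σy  = 356.13 + 77.60 = 433.73
Σx² = 223.9829 + 13.90² = 223.9829 + 193.2100 = 417.1929
Σxy = 1608.3033 + 13.90×77.60 = 1608.3033 + 1078.6400 = 2686.9433

Step 2: Recompute the slope with b₁ = (nΣxy − ΣxΣy) / (nΣx² − (Σx)²)
Numerator   = 12×2686.9433 − 60.19×433.73 = 32243.3196 − 26106.2087 = 6137.1109
Denominator = 12×417.1929 − 60.19² = 5006.3148 − 3622.8361 = 1383.4787
b₁(new) = 6137.1109 / 1383.4787 = 4.4360

(Same formula on the original sums: (11×1608.3033 − 46.29×356.13) / (11×223.9829 − 46.29²) = 1206.0786 / 321.0478 = 3.7567, matching the given fit.)

Step 3: Change in slope
Δβ₁ = 4.4360 − 3.7567 = +0.6793
Relative change = +0.6793 / 3.7567 × 100% = +18.1%
→ the slope increases when the point is added.

A high-leverage point only changes the slope if it is off the original line; here y = 77.60 is above the original trend, so the slope increases.
In practice: check such a point for data-entry or measurement error.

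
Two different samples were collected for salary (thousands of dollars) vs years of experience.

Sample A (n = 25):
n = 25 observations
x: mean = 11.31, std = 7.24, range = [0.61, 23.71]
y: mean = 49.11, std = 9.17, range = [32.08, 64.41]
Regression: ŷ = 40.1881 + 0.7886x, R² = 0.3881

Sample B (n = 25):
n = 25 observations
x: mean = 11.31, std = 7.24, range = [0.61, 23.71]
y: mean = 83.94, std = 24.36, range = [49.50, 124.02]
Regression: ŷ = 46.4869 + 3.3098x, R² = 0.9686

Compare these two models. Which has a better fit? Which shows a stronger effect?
Model B has the better fit (R² = 0.9686 vs 0.3881). Model B shows the stronger effect (|β₁| = 3.3098 vs 0.7886).

Model Comparison:

Goodness of fit (R²):
- Model A: R² = 0.3881 → 38.81% of variance in salary explained
- Model B: R² = 0.9686 → 96.86% of variance in salary explained
- 0.9686 > 0.3881 → Model B has the better fit

Effect size (slope magnitude):
- Model A: β₁ = 0.7886 → predicted salary rises 0.7886 thousand dollars per additional year of experience
- Model B: β₁ = 3.3098 → predicted salary rises 3.3098 thousand dollars per additional year of experience
- |0.7886| < |3.3098| → Model B shows the stronger marginal effect

Note: A steeper slope doesn't make a better model if the scatter around the line is large.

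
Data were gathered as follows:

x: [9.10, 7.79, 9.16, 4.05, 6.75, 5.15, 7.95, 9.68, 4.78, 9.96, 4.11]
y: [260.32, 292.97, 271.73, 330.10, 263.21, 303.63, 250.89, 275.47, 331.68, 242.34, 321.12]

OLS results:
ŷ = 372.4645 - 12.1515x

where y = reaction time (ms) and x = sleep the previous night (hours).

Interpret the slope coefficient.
An increase of one hour in sleep is associated with a 12.1515 ms decrease in predicted reaction time.

β₁ = -12.1515 is the change in predicted reaction time (ms) per additional hour of sleep.

Interpretation:
- Sleep up by 1 hour → predicted reaction time decreases by 12.1515 ms
- This is a linear approximation: the same per-unit change is assumed across the whole observed x range
- The sign (−) gives the direction; the magnitude 12.1515 gives the size of the effect per hour

The intercept β₀ = 372.4645 is the predicted reaction time when sleep = 0; since the smallest observed x is 4.05, this is an extrapolation and mainly anchors the line.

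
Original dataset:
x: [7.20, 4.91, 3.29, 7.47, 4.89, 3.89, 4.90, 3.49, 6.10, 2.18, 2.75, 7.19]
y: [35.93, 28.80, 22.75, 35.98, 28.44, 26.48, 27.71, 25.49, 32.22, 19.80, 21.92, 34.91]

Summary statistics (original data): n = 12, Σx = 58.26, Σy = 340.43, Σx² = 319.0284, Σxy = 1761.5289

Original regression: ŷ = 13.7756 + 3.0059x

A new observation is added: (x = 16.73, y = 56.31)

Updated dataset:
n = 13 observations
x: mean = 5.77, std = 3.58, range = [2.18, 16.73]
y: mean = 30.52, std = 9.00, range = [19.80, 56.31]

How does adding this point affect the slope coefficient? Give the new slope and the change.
Adding the point moves β₁ from 3.0059 to 2.4949, i.e. it decreases by 0.5110 (-17.0%).

x = 16.73 lies well outside the original x-range [2.18, 7.47] (x̄ ≈ 4.86), so this observation has high leverage and can move the slope substantially.

Step 1: Update the sums with the new point (n goes from 12 to 13)
Σx  = 58.26 + 16.73 = 74.99
Σy  = 340.43 + 56.31 = 396.74
Σx² = 319.0284 + 16.73² = 319.0284 + 279.8929 = 598.9213
Σxy = 1761.5289 + 16.73×56.31 = 1761.5289 + 942.0663 = 2703.5952

Step 2: Recompute the slope with b₁ = (nΣxy − ΣxΣy) / (nΣx² − (Σx)²)
Numerator   = 13×2703.5952 − 74.99×396.74 = 35146.7376 − 29751.5326 = 5395.2050
Denominator = 13×598.9213 − 74.99² = 7785.9769 − 5623.5001 = 2162.4768
b₁(new) = 5395.2050 / 2162.4768 = 2.4949

(Same formula on the original sums: (12×1761.5289 − 58.26×340.43) / (12×319.0284 − 58.26²) = 1304.8950 / 434.1132 = 3.0059, matching the given fit.)

Step 3: Change in slope
Δβ₁ = 2.4949 − 3.0059 = -0.5110
Relative change = -0.5110 / 3.0059 × 100% = -17.0%
→ the slope decreases when the point is added.

A high-leverage point only changes the slope if it is off the original line; here y = 56.31 is below the original trend, so the slope decreases.
In practice: check such a point for data-entry or measurement error; examine leverage (hᵢ) and Cook's distance rather than deleting it automatically.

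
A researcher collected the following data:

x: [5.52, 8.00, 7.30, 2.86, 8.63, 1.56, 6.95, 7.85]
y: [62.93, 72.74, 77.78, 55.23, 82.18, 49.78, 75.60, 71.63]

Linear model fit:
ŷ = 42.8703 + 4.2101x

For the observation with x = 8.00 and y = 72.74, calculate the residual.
Residual = -3.8111

The residual is the difference between the actual value and the predicted value:

Residual = y - ŷ

Step 1: Calculate predicted value
ŷ = 42.8703 + 4.2101 × 8.00
ŷ = 76.5511

Step 2: Calculate residual
Residual = 72.74 - 76.5511
Residual = -3.8111

Interpretation: the model overestimates the actual value by 3.8111 at this point (negative residual → observation lies below the fitted line).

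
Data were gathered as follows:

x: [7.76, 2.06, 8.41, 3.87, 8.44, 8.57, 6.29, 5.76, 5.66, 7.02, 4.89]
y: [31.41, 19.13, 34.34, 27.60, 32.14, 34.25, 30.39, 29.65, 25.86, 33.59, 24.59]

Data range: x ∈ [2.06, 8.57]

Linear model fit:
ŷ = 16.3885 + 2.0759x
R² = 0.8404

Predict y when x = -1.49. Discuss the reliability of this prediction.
The equation gives ŷ = 13.2954; however x = -1.49 is 3.55 units below the observed range, so this extrapolated value should not be trusted.

Prediction calculation:
ŷ = 16.3885 + 2.0759 × (-1.49)
ŷ = 13.2954

Reliability:
- Data range: x ∈ [2.06, 8.57]
- Prediction point: x = -1.49 is 3.55 units below the observed range → this is EXTRAPOLATION, not interpolation

Why that matters here:
- There are no observations near this x to validate the fitted line there
- The standard error of prediction grows with (x − x̄)², and x = -1.49 is far from x̄ = 6.25
- Real relationships often flatten, saturate, or turn nonlinear at extremes

A defensible statement: 'if the linear trend continued to x = -1.49, y would be about 13.2954' — the premise is untested.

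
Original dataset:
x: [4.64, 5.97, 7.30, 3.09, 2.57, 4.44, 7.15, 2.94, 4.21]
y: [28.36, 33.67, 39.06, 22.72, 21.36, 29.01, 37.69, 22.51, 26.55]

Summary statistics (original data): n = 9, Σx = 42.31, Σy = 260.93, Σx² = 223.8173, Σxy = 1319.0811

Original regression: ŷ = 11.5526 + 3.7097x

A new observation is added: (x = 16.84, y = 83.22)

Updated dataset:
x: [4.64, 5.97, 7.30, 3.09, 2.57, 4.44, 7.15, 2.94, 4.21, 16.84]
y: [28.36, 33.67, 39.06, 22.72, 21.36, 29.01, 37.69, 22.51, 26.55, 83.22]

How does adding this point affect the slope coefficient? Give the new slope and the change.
New slope β₁ = 4.3475 versus 3.7097 before: a change of +0.6378 (+17.2%).

x = 16.84 lies well outside the original x-range [2.57, 7.30] (x̄ ≈ 4.70), so this observation has high leverage and can move the slope substantially.

Step 1: Update the sums with the new point (n goes from 9 to 10)
Σx  = 42.31 + 16.84 = 59.15
Σy  = 260.93 + 83.22 = 344.15
Σx² = 223.8173 + 16.84² = 223.8173 + 283.5856 = 507.4029
Σxy = 1319.0811 + 16.84×83.22 = 1319.0811 + 1401.4248 = 2720.5059

Step 2: Recompute the slope with b₁ = (nΣxy − ΣxΣy) / (nΣx² − (Σx)²)
Numerator   = 10×2720.5059 − 59.15×344.15 = 27205.0590 − 20356.4725 = 6848.5865
Denominator = 10×507.4029 − 59.15² = 5074.0290 − 3498.7225 = 1575.3065
b₁(new) = 6848.5865 / 1575.3065 = 4.3475

(Same formula on the original sums: (9×1319.0811 − 42.31×260.93) / (9×223.8173 − 42.31²) = 831.7816 / 224.2196 = 3.7097, matching the given fit.)

Step 3: Change in slope
Δβ₁ = 4.3475 − 3.7097 = +0.6378
Relative change = +0.6378 / 3.7097 × 100% = +17.2%
→ the slope increases when the point is added.

A high-leverage point only changes the slope if it is off the original line; here y = 83.22 is above the original trend, so the slope increases.
In practice: investigate whether it comes from the same population as the rest of the sample.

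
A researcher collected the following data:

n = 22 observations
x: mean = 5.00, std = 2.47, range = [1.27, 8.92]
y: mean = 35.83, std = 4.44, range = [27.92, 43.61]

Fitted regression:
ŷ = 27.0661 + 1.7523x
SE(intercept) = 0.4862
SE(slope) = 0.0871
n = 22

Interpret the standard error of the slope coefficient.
SE(slope) = 0.0871 measures the uncertainty in the estimated slope. The coefficient is estimated precisely (SE/|β̂₁| = 5.0%).

What SE measures:
- The standard error quantifies the sampling variability of the coefficient estimate
- It is the estimated standard deviation of β̂₁ across hypothetical repeated samples of the same size
- Smaller SE → more precise estimate

Relative precision:
- SE / |β̂₁| = 0.0871 / 1.7523 = 5.0%
- Rule of thumb (under 20%: precise; 20% to under 50%: moderately precise; 50% or more: imprecise) → precise

Link to interval estimation: a confidence interval for β₁ is β̂₁ ± t* × 0.0871, so SE sets the half-width per unit of t*.

What drives SE(β̂₁): wider spread of x values → smaller SE; more residual scatter → larger SE.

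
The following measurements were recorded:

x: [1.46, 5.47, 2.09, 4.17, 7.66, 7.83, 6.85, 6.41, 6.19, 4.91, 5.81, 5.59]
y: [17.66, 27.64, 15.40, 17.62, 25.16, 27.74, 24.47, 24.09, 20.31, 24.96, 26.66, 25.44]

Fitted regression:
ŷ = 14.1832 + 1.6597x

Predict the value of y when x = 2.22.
ŷ = 17.8677

x = 2.22 lies inside the observed range [1.46, 7.83], so the fitted equation applies directly:

ŷ = 14.1832 + 1.6597 × 2.22
ŷ = 14.1832 + 3.6845
ŷ = 17.8677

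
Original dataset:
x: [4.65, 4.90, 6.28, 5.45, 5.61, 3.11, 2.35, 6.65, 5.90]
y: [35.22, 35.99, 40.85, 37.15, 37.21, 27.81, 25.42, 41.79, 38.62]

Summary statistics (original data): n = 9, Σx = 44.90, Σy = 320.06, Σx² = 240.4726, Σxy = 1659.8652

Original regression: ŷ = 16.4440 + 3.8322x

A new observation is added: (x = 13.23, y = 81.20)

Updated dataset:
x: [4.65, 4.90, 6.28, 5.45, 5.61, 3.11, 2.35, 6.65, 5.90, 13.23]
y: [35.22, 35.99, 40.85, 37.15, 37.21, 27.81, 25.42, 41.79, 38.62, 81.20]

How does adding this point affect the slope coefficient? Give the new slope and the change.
The slope changes from 3.8322 to 5.1758 (change of +1.3436, or +35.1%).

x = 13.23 lies well outside the original x-range [2.35, 6.65] (x̄ ≈ 4.99), so this observation has high leverage and can move the slope substantially.

Step 1: Update the sums with the new point (n goes from 9 to 10)
Σx  = 44.90 + 13.23 = 58.13
Σy  = 320.06 + 81.20 = 401.26
Σx² = 240.4726 + 13.23² = 240.4726 + 175.0329 = 415.5055
Σxy = 1659.8652 + 13.23×81.20 = 1659.8652 + 1074.2760 = 2734.1412

Step 2: Recompute the slope with b₁ = (nΣxy − ΣxΣy) / (nΣx² − (Σx)²)
Numerator   = 10×2734.1412 − 58.13×401.26 = 27341.4120 − 23325.2438 = 4016.1682
Denominator = 10×415.5055 − 58.13² = 4155.0550 − 3379.0969 = 775.9581
b₁(new) = 4016.1682 / 775.9581 = 5.1758

(Same formula on the original sums: (9×1659.8652 − 44.90×320.06) / (9×240.4726 − 44.90²) = 568.0928 / 148.2434 = 3.8322, matching the given fit.)

Step 3: Change in slope
Δβ₁ = 5.1758 − 3.8322 = +1.3436
Relative change = +1.3436 / 3.8322 × 100% = +35.1%
→ the slope increases when the point is added.

A high-leverage point only changes the slope if it is off the original line; here y = 81.20 is above the original trend, so the slope increases.
In practice: examine leverage (hᵢ) and Cook's distance rather than deleting it automatically.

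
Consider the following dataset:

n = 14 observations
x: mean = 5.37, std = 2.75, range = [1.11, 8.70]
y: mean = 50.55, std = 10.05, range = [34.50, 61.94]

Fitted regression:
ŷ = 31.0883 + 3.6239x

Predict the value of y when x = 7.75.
ŷ = 59.1735

x = 7.75 lies inside the observed range [1.11, 8.70], so the fitted equation applies directly:

ŷ = 31.0883 + 3.6239 × 7.75
ŷ = 31.0883 + 28.0852
ŷ = 59.1735

This is the fitted mean response at that x — an individual observation would come with a wider prediction interval.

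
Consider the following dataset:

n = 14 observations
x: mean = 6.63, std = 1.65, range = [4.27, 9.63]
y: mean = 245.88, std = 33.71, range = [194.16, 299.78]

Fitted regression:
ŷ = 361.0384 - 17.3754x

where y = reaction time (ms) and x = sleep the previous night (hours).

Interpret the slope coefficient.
For each additional hour of sleep, predicted reaction time decreases by approximately 17.3754 ms.

β₁ = -17.3754 is the change in predicted reaction time (ms) per additional hour of sleep.

Interpretation:
- Sleep up by 1 hour → predicted reaction time decreases by 17.3754 ms
- The effect is assumed constant over the observed range of x (linearity)
- The slope describes association in these data, not necessarily a causal effect

(β₀ = 361.0384 is the fitted value at x = 0 and is not part of the slope interpretation.)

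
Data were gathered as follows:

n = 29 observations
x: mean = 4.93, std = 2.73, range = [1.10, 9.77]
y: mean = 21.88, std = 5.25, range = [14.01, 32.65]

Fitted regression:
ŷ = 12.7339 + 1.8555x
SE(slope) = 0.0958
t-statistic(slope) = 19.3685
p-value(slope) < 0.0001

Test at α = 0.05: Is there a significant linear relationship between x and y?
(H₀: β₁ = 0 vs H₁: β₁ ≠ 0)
p-value < 0.0001 < α = 0.05, so we reject H₀. The relationship is significant.

Hypothesis test for the slope coefficient:

H₀: β₁ = 0 (no linear relationship)
H₁: β₁ ≠ 0 (linear relationship exists)

Test statistic: t = β̂₁ / SE(β̂₁) = 1.8555 / 0.0958 = 19.3685

With df = 27, the two-sided p-value for |t| = 19.3685 is <0.0001.

Decision rule: reject H₀ if p-value < α.
p-value < 0.0001 < α = 0.05 → reject H₀.

At α = 0.05 the data do provide convincing evidence of a nonzero slope.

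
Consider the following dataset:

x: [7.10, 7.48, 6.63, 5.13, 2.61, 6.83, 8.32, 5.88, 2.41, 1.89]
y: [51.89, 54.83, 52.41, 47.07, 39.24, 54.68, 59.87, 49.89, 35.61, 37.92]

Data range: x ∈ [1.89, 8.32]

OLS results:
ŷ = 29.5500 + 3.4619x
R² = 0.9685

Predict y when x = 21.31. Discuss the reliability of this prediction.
ŷ = 103.3231 (extrapolation — x = 21.31 lies outside [1.89, 8.32], so reliability is low).

Prediction calculation:
ŷ = 29.5500 + 3.4619 × 21.31
ŷ = 103.3231

Reliability:
- Data range: x ∈ [1.89, 8.32]
- Prediction point: x = 21.31 is 12.99 units above the observed range → this is EXTRAPOLATION, not interpolation

Why that matters here:
- The standard error of prediction grows with (x − x̄)², and x = 21.31 is far from x̄ = 5.43
- Real relationships often flatten, saturate, or turn nonlinear at extremes

Report the number if required, but flag clearly that it is an extrapolation.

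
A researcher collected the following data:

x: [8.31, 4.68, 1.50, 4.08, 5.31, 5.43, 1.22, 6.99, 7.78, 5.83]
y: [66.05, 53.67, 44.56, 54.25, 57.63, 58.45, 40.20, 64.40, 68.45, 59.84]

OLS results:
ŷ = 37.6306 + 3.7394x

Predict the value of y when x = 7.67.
ŷ = 66.3118

Plug x = 7.67 into the fitted line:

ŷ = 37.6306 + 3.7394 × 7.67
ŷ = 37.6306 + 28.6812
ŷ = 66.3118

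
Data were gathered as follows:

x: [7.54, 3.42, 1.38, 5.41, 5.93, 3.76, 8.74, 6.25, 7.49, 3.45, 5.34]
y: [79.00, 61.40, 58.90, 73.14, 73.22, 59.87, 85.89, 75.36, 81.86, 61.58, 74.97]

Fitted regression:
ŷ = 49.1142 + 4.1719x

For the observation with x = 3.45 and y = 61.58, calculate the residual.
Residual = -1.9273

The residual is the difference between the actual value and the predicted value:

Residual = y - ŷ

Step 1: Calculate predicted value
ŷ = 49.1142 + 4.1719 × 3.45
ŷ = 63.5073

Step 2: Calculate residual
Residual = 61.58 - 63.5073
Residual = -1.9273

Sign check: y < ŷ, so the point is below the line and the fit overestimates here.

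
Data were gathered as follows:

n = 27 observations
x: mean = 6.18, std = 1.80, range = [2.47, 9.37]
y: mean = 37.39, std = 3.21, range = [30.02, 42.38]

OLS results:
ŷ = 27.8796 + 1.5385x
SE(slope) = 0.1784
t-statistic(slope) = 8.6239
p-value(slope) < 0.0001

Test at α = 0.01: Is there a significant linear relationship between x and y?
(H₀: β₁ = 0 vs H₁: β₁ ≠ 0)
p-value < 0.0001 < α = 0.01, so we reject H₀. The relationship is significant.

Hypothesis test for the slope coefficient:

H₀: β₁ = 0 (no linear relationship)
H₁: β₁ ≠ 0 (linear relationship exists)

Test statistic: t = β̂₁ / SE(β̂₁) = 1.5385 / 0.1784 = 8.6239

With df = 25, the two-sided p-value for |t| = 8.6239 is <0.0001.

Decision rule: reject H₀ if p-value < α.
p-value < 0.0001 < α = 0.01 → reject H₀.

There is sufficient evidence at the 1% significance level to conclude that a linear relationship exists between x and y.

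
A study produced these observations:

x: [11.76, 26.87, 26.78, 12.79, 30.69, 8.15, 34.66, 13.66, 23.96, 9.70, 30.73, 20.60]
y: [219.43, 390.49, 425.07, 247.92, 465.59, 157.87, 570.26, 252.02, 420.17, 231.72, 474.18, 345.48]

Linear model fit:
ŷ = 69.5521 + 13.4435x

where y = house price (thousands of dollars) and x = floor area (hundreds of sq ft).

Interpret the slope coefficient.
On average, house price is about 13.4435 thousand dollars higher for every extra hundred sq ft of floor area.

The slope coefficient β₁ = 13.4435 represents the marginal effect of floor area on house price.

Interpretation:
- Floor area up by 1 hundred sq ft → predicted house price increases by 13.4435 thousand dollars
- The effect is assumed constant over the observed range of x (linearity)
- The slope describes association in these data, not necessarily a causal effect

The intercept β₀ = 69.5521 is the predicted house price when floor area = 0; since the smallest observed x is 8.15, this is an extrapolation and mainly anchors the line.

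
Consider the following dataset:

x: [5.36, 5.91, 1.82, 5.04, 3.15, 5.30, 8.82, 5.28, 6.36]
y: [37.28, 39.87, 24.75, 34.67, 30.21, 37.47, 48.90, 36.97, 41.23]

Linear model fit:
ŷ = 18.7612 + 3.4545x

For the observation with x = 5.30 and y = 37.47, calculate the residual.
Residual = 0.3999

The residual is the difference between the actual value and the predicted value:

Residual = y - ŷ

Step 1: Calculate predicted value
ŷ = 18.7612 + 3.4545 × 5.30
ŷ = 37.0701

Step 2: Calculate residual
Residual = 37.47 - 37.0701
Residual = 0.3999

The residual is positive, so the observed y = 37.47 sits above the regression line (the line underestimates it by 0.3999).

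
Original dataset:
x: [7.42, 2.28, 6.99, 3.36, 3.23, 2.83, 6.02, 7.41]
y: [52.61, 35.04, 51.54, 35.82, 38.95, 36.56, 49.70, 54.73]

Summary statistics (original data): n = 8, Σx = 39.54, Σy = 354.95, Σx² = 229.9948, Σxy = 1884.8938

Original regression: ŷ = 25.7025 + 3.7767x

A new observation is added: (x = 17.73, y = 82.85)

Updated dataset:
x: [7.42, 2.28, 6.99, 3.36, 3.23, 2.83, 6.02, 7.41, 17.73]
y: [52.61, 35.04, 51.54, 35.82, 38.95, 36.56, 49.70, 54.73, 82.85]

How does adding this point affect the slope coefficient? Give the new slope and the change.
New slope β₁ = 3.1567 versus 3.7767 before: a change of -0.6200 (-16.4%).

The new point has HIGH LEVERAGE: x = 17.73 is far from the original mean x̄ = 39.54/8 ≈ 4.94 (original range [2.28, 7.42]).

Step 1: Update the sums with the new point (n goes from 8 to 9)
Σx  = 39.54 + 17.73 = 57.27
Σy  = 354.95 + 82.85 = 437.80
Σx² = 229.9948 + 17.73² = 229.9948 + 314.3529 = 544.3477
Σxy = 1884.8938 + 17.73×82.85 = 1884.8938 + 1468.9305 = 3353.8243

Step 2: Recompute the slope with b₁ = (nΣxy − ΣxΣy) / (nΣx² − (Σx)²)
Numerator   = 9×3353.8243 − 57.27×437.80 = 30184.4187 − 25072.8060 = 5111.6127
Denominator = 9×544.3477 − 57.27² = 4899.1293 − 3279.8529 = 1619.2764
b₁(new) = 5111.6127 / 1619.2764 = 3.1567

(Same formula on the original sums: (8×1884.8938 − 39.54×354.95) / (8×229.9948 − 39.54²) = 1044.4274 / 276.5468 = 3.7767, matching the given fit.)

Step 3: Change in slope
Δβ₁ = 3.1567 − 3.7767 = -0.6200
Relative change = -0.6200 / 3.7767 × 100% = -16.4%
→ the slope decreases when the point is added.

A high-leverage point only changes the slope if it is off the original line; here y = 82.85 is below the original trend, so the slope decreases.
In practice: examine leverage (hᵢ) and Cook's distance rather than deleting it automatically.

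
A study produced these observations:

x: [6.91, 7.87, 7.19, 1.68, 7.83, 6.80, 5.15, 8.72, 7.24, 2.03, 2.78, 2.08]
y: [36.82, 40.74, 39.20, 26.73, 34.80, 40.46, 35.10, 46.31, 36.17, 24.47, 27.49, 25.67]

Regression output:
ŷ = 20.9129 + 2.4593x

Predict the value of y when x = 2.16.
ŷ = 26.2250

Plug x = 2.16 into the fitted line:

ŷ = 20.9129 + 2.4593 × 2.16
ŷ = 20.9129 + 5.3121
ŷ = 26.2250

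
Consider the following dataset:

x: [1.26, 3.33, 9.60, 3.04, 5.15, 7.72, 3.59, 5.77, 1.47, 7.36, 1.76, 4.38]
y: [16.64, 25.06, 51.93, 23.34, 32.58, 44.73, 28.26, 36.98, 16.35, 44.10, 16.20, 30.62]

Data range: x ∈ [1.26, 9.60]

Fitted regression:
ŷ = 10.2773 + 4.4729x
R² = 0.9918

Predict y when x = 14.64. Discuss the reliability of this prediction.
ŷ = 75.7606, but this is extrapolation (above the data range [1.26, 9.60]) and may be unreliable.

Prediction calculation:
ŷ = 10.2773 + 4.4729 × 14.64
ŷ = 75.7606

Reliability:
- Data range: x ∈ [1.26, 9.60]
- Prediction point: x = 14.64 is 5.04 units above the observed range → this is EXTRAPOLATION, not interpolation

Why that matters here:
- There are no observations near this x to validate the fitted line there
- Real relationships often flatten, saturate, or turn nonlinear at extremes
- The standard error of prediction grows with (x − x̄)², and x = 14.64 is far from x̄ = 4.54

The R² = 0.9918 only validates the fit within [1.26, 9.60]; treat ŷ = 75.7606 with caution.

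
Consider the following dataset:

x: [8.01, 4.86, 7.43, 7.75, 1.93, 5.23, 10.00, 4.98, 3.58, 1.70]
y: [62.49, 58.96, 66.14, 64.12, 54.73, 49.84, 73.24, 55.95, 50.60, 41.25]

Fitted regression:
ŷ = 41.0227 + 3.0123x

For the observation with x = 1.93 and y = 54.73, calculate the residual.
Residual = 7.8936

The residual is the difference between the actual value and the predicted value:

Residual = y - ŷ

Step 1: Calculate predicted value
ŷ = 41.0227 + 3.0123 × 1.93
ŷ = 46.8364

Step 2: Calculate residual
Residual = 54.73 - 46.8364
Residual = 7.8936

The residual is positive, so the observed y = 54.73 sits above the regression line (the line underestimates it by 7.8936).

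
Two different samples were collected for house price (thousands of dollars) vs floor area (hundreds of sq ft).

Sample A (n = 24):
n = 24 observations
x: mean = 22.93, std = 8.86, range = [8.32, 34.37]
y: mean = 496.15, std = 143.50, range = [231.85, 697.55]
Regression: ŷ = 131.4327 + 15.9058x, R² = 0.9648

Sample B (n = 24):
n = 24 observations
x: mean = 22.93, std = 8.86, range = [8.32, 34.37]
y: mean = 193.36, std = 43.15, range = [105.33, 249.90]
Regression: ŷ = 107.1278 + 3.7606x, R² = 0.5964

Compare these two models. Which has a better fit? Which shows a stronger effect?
Model A has the better fit (R² = 0.9648 vs 0.5964). Model A shows the stronger effect (|β₁| = 15.9058 vs 3.7606).

Model Comparison:

Fit — compare R²:
- Model A: R² = 0.9648 → 96.48% of variance in house price explained
- Model B: R² = 0.5964 → 59.64% of variance in house price explained
- 0.9648 > 0.5964 → Model A has the better fit

Strength of effect — compare |β₁|:
- Model A: β₁ = 15.9058 → predicted house price rises 15.9058 thousand dollars per additional hundred sq ft of floor area
- Model B: β₁ = 3.7606 → predicted house price rises 3.7606 thousand dollars per additional hundred sq ft of floor area
- |15.9058| > |3.7606| → Model A shows the stronger marginal effect

Note: A better fit (higher R²) doesn't necessarily mean a more important relationship.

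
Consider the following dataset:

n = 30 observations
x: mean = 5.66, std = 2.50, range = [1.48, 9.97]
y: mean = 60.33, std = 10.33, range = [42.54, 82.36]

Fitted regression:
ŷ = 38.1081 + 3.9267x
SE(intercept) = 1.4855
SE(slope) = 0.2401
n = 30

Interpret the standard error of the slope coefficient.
SE(slope) = 0.2401 measures the uncertainty in the estimated slope. The coefficient is estimated precisely (SE/|β̂₁| = 6.1%).

SE(β̂₁) = 0.2401 says: if we drew many samples of n = 30 from the same population and refit each time, the fitted slopes would scatter with a standard deviation of roughly 0.2401 around the true β₁.

Relative precision:
- SE / |β̂₁| = 0.2401 / 3.9267 = 6.1%
- Rule of thumb (under 20%: precise; 20% to under 50%: moderately precise; 50% or more: imprecise) → precise

Rough 95% range (±2 SE): 3.9267 ± 0.4802 → (3.4465, 4.4069).

What drives SE(β̂₁): wider spread of x values → smaller SE; more residual scatter → larger SE.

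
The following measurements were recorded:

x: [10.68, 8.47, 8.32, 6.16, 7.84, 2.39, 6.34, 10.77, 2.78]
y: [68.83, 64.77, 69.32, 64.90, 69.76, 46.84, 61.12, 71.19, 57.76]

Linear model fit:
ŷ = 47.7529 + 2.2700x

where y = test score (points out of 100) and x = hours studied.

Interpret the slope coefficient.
An increase of one hour in study time is associated with a 2.2700 points increase in predicted test score.

β₁ = 2.2700 is the change in predicted test score (points) per additional hour of study time.

Interpretation:
- Study time up by 1 hour → predicted test score increases by 2.2700 points
- The effect is assumed constant over the observed range of x (linearity)
- The sign (+) gives the direction; the magnitude 2.2700 gives the size of the effect per hour

(β₀ = 47.7529 is the fitted value at x = 0 and is not part of the slope interpretation.)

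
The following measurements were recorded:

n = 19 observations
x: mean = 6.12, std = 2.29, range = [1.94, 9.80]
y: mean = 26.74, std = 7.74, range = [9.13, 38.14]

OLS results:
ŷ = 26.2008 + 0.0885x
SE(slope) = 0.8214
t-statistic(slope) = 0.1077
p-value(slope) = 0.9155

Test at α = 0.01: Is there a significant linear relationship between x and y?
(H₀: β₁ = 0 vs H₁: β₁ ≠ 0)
Since p-value = 0.9155 ≥ α = 0.01, fail to reject H₀ — the slope is not significantly different from 0.

Hypothesis test for the slope coefficient:

H₀: β₁ = 0 (no linear relationship)
H₁: β₁ ≠ 0 (linear relationship exists)

Test statistic: t = β̂₁ / SE(β̂₁) = 0.0885 / 0.8214 = 0.1077

p = 0.9155: how often a slope estimate this far from 0 (in SE units) would arise by chance if β₁ were truly 0.

Decision rule: reject H₀ if p-value < α.
p-value = 0.9155 ≥ α = 0.01 → fail to reject H₀.

Conclusion: the linear association between x and y is not significant at the 1% level.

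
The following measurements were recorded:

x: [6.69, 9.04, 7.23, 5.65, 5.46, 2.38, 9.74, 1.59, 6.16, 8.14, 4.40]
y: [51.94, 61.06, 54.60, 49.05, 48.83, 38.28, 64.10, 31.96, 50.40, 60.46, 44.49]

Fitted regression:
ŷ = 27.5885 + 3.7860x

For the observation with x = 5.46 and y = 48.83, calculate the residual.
Residual = 0.5699

The residual is the difference between the actual value and the predicted value:

Residual = y - ŷ

Step 1: Calculate predicted value
ŷ = 27.5885 + 3.7860 × 5.46
ŷ = 48.2601

Step 2: Calculate residual
Residual = 48.83 - 48.2601
Residual = 0.5699

The residual is positive, so the observed y = 48.83 sits above the regression line (the line underestimates it by 0.5699).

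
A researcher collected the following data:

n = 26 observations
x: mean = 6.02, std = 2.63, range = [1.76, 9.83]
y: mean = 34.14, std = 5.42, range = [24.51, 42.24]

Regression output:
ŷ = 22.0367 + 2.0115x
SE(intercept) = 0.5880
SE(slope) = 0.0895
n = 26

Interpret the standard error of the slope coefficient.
The slope 2.0115 is pinned down to within about ±0.0895 (one SE) by these data — relative uncertainty 4.4%, i.e. precise.

SE(β̂₁) = 0.0895 says: if we drew many samples of n = 26 from the same population and refit each time, the fitted slopes would scatter with a standard deviation of roughly 0.0895 around the true β₁.

Relative precision:
- SE / |β̂₁| = 0.0895 / 2.0115 = 4.4%
- Rule of thumb (under 20%: precise; 20% to under 50%: moderately precise; 50% or more: imprecise) → precise

Rough 95% range (±2 SE): 2.0115 ± 0.1790 → (1.8325, 2.1905).

What drives SE(β̂₁): larger n (here n = 26) → smaller SE; more residual scatter → larger SE; wider spread of x values → smaller SE.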